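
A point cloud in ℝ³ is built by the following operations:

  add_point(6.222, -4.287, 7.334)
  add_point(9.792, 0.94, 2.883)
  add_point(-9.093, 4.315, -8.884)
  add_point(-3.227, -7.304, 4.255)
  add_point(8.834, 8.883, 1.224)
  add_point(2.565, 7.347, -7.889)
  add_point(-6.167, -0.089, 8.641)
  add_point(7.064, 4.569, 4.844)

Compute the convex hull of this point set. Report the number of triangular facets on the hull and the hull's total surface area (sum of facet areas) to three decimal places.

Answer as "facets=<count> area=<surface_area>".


Extreme-point indices: [0, 1, 2, 3, 4, 5, 6, 7] — 8 of 8 on the boundary.

Triangle areas on the boundary:
  f1: (p6, p3, p2) → 79.7717
  f2: (p4, p6, p2) → 162.0448
  f3: (p5, p3, p2) → 109.3535
  f4: (p5, p3, p1) → 111.1259
  f5: (p5, p4, p2) → 51.6790
  f6: (p5, p4, p1) → 45.4036
  f7: (p0, p3, p1) → 35.9767
  f8: (p0, p6, p3) → 46.2773
  f9: (p7, p4, p6) → 31.9390
  f10: (p7, p0, p6) → 59.5737
  f11: (p7, p4, p1) → 14.4774
  f12: (p7, p0, p1) → 19.1324
Σ area = 766.755

Euler: V−E+F = 8−18+12 = 2.

facets=12 area=766.755


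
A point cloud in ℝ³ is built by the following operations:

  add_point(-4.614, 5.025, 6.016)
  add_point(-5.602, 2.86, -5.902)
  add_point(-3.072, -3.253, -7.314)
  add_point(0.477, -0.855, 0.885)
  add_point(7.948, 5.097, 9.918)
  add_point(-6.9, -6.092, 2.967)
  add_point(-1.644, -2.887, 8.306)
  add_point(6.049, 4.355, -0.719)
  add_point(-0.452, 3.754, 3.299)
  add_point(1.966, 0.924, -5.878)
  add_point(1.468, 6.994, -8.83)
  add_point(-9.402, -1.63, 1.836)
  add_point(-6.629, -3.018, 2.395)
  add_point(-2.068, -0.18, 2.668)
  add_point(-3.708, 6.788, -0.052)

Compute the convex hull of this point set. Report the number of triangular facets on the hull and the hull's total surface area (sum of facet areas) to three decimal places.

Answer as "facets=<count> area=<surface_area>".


facets=20 area=696.366

Hull vertices (12/15): indices [0, 1, 2, 3, 4, 5, 6, 7, 9, 10, 11, 14].

Facet areas (half cross-product norm):
  f1: (p2, p5, p11) → 28.7582
  f2: (p6, p5, p11) → 21.2059
  f3: (p6, p2, p5) → 44.3506
  f4: (p14, p10, p4) → 77.4269
  f5: (p7, p10, p4) → 24.2043
  f6: (p0, p6, p11) → 37.6147
  f7: (p0, p6, p4) → 52.8664
  f8: (p0, p14, p11) → 29.0024
  f9: (p0, p14, p4) → 41.5422
  f10: (p3, p6, p4) → 48.6858
  f11: (p3, p6, p2) → 27.8559
  f12: (p1, p14, p11) → 33.9570
  f13: (p1, p14, p10) → 31.1094
  f14: (p1, p2, p11) → 32.6951
  f15: (p1, p2, p10) → 29.3741
  f16: (p9, p2, p10) → 20.6768
  f17: (p9, p7, p10) → 25.0467
  f18: (p9, p3, p2) → 23.8095
  f19: (p9, p7, p4) → 23.5083
  f20: (p9, p3, p4) → 42.6758
Σ area = 696.366

Check V−E+F: 12 − 30 + 20 = 2.


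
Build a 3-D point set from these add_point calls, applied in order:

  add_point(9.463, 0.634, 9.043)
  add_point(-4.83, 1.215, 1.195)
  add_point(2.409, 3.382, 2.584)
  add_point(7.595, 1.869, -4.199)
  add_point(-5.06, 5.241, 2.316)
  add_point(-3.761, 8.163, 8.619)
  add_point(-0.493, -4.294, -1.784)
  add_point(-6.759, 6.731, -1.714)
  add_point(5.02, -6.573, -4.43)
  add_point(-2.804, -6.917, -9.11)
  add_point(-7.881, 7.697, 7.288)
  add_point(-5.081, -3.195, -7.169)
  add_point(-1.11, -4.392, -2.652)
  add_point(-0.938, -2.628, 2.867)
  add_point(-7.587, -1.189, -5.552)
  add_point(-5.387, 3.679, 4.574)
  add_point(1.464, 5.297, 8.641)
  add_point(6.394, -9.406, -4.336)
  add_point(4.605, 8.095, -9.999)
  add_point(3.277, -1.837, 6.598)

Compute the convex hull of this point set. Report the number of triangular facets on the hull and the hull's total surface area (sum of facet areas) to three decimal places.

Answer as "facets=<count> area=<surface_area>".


Points on the hull: [0, 3, 5, 7, 9, 10, 13, 14, 16, 17, 18, 19] (12 of 20).

Facet areas (half cross-product norm):
  f1: (p19, p17, p0) → 46.6615
  f2: (p5, p18, p10) → 44.1794
  f3: (p5, p19, p10) → 24.7209
  f4: (p5, p19, p0) → 43.4221
  f5: (p3, p17, p0) → 75.9856
  f6: (p3, p18, p0) → 40.4890
  f7: (p3, p18, p17) → 39.1419
  f8: (p7, p18, p10) → 48.0035
  f9: (p7, p14, p10) → 34.6421
  f10: (p7, p14, p18) → 62.1817
  f11: (p9, p18, p17) → 88.3449
  f12: (p9, p14, p18) → 65.1204
  f13: (p16, p18, p0) → 88.5168
  f14: (p16, p5, p0) → 1.3111
  f15: (p16, p5, p18) → 56.7988
  f16: (p13, p9, p14) → 44.4568
  f17: (p13, p19, p17) → 34.9865
  f18: (p13, p9, p17) → 60.6751
  f19: (p13, p14, p10) → 70.4645
  f20: (p13, p19, p10) → 37.4588
Σ area = 1007.561

Check V−E+F: 12 − 30 + 20 = 2.

facets=20 area=1007.561


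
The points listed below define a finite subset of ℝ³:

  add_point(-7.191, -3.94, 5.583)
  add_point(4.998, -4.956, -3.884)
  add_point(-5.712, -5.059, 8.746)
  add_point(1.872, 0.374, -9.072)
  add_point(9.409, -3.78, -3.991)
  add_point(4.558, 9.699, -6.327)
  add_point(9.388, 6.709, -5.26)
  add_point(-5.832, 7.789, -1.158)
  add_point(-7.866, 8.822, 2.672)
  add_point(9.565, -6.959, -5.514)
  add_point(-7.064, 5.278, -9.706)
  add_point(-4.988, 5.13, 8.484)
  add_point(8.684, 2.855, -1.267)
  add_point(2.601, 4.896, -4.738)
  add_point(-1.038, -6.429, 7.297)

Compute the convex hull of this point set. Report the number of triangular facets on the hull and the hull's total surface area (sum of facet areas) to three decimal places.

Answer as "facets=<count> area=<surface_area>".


12 of the 15 inputs are extreme points: [0, 2, 3, 4, 5, 6, 8, 9, 10, 11, 12, 14].

Facet areas (half cross-product norm):
  f1: (p10, p5, p8) → 79.5463
  f2: (p11, p5, p8) → 56.4759
  f3: (p3, p10, p9) → 20.3792
  f4: (p3, p10, p5) → 50.5190
  f5: (p2, p11, p8) → 33.3228
  f6: (p6, p11, p5) → 51.9451
  f7: (p6, p12, p11) → 43.0211
  f8: (p6, p4, p12) → 18.8751
  f9: (p6, p4, p9) → 10.0358
  f10: (p6, p3, p9) → 57.7518
  f11: (p6, p3, p5) → 28.5228
  f12: (p0, p10, p9) → 166.5249
  f13: (p0, p10, p8) → 84.4030
  f14: (p0, p2, p8) → 20.6767
  f15: (p14, p4, p12) → 55.2901
  f16: (p14, p12, p11) → 93.2935
  f17: (p14, p2, p11) → 25.4567
  f18: (p14, p4, p9) → 27.0386
  f19: (p14, p0, p9) → 52.4867
  f20: (p14, p0, p2) → 9.1138
Σ area = 984.679

Euler: V−E+F = 12−30+20 = 2.

facets=20 area=984.679


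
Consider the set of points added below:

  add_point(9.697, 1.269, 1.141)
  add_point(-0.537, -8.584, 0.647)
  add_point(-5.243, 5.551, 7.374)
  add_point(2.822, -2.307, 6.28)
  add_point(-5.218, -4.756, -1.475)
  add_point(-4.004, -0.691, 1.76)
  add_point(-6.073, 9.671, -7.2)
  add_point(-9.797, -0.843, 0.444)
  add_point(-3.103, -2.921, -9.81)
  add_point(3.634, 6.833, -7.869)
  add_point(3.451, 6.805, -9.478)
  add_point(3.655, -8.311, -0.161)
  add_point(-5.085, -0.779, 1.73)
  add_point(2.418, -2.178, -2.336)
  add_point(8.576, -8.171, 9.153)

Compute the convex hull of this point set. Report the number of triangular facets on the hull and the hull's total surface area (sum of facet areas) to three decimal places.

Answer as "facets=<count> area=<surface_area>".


facets=18 area=979.338

Hull vertices (11/15): indices [0, 1, 2, 4, 6, 7, 8, 9, 10, 11, 14].

Triangle areas on the boundary:
  f1: (p8, p6, p7) → 73.4363
  f2: (p2, p6, p7) → 69.0543
  f3: (p10, p8, p6) → 57.4240
  f4: (p4, p8, p7) → 26.2074
  f5: (p4, p1, p7) → 12.1983
  f6: (p4, p1, p8) → 27.1833
  f7: (p11, p1, p8) → 26.0188
  f8: (p11, p10, p0) → 76.9881
  f9: (p11, p10, p8) → 75.9583
  f10: (p9, p2, p6) → 76.7040
  f11: (p9, p10, p6) → 8.2019
  f12: (p9, p2, p0) → 97.9244
  f13: (p9, p10, p0) → 6.1615
  f14: (p14, p11, p1) → 21.5545
  f15: (p14, p2, p7) → 102.1957
  f16: (p14, p1, p7) → 62.8356
  f17: (p14, p2, p0) → 103.2568
  f18: (p14, p11, p0) → 56.0344
Σ area = 979.338

Euler characteristic 11−27+18 = 2 ✓


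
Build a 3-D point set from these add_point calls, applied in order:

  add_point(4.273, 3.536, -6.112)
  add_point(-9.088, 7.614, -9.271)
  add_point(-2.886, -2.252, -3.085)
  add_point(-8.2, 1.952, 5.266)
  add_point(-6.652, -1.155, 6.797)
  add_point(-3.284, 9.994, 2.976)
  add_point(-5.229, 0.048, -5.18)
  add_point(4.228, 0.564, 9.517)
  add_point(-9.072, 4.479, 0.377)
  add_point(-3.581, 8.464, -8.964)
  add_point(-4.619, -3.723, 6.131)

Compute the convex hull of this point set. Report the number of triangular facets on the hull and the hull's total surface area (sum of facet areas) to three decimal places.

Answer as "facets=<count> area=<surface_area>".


facets=18 area=659.591

11 of the 11 inputs are extreme points: [0, 1, 2, 3, 4, 5, 6, 7, 8, 9, 10].

Facet areas (half cross-product norm):
  f1: (p7, p5, p0) → 87.6638
  f2: (p2, p7, p0) → 69.9403
  f3: (p2, p7, p10) → 49.1162
  f4: (p9, p0, p1) → 18.2734
  f5: (p9, p5, p1) → 33.4367
  f6: (p9, p5, p0) → 56.5959
  f7: (p3, p7, p5) → 60.8223
  f8: (p6, p2, p10) → 15.9658
  f9: (p6, p0, p1) → 47.8037
  f10: (p6, p2, p0) → 18.8167
  f11: (p8, p5, p1) → 42.4584
  f12: (p8, p3, p5) → 23.3434
  f13: (p8, p6, p1) → 35.8656
  f14: (p4, p6, p10) → 19.8794
  f15: (p4, p8, p6) → 35.8582
  f16: (p4, p8, p3) → 6.4898
  f17: (p4, p7, p10) → 17.2153
  f18: (p4, p3, p7) → 20.0466
Σ area = 659.591

Euler characteristic 11−27+18 = 2 ✓


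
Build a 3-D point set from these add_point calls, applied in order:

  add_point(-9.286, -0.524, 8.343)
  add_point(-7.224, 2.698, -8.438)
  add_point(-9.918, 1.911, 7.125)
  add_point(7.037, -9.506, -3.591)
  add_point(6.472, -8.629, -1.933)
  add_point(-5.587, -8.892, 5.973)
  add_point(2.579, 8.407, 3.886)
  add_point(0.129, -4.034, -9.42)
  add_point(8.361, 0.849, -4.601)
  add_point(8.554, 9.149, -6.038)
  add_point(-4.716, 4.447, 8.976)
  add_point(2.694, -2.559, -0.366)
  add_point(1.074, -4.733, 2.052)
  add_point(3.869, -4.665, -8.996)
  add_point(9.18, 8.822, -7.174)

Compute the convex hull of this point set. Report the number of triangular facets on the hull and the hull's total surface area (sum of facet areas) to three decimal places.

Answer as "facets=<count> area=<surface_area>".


Hull vertices (13/15): indices [0, 1, 2, 3, 4, 5, 6, 7, 8, 9, 10, 13, 14].

Area of each hull facet:
  f1: (p1, p7, p14) → 78.7715
  f2: (p6, p1, p2) → 105.2130
  f3: (p13, p3, p14) → 54.5147
  f4: (p13, p7, p14) → 27.2104
  f5: (p13, p7, p3) → 12.4237
  f6: (p5, p7, p3) → 81.9042
  f7: (p5, p1, p7) → 84.8928
  f8: (p8, p3, p14) → 9.4416
  f9: (p0, p1, p2) → 19.9138
  f10: (p0, p5, p1) → 80.6891
  f11: (p10, p0, p5) → 29.2509
  f12: (p10, p6, p2) → 22.4304
  f13: (p10, p0, p2) → 8.4855
  f14: (p9, p8, p14) → 5.6148
  f15: (p9, p8, p6) → 47.6967
  f16: (p9, p1, p14) → 11.2338
  f17: (p9, p6, p1) → 92.5526
  f18: (p4, p8, p3) → 9.7181
  f19: (p4, p8, p6) → 61.0195
  f20: (p4, p10, p6) → 89.5449
  f21: (p4, p5, p3) → 10.1293
  f22: (p4, p10, p5) → 98.6748
Σ area = 1041.326

Check V−E+F: 13 − 33 + 22 = 2.

facets=22 area=1041.326


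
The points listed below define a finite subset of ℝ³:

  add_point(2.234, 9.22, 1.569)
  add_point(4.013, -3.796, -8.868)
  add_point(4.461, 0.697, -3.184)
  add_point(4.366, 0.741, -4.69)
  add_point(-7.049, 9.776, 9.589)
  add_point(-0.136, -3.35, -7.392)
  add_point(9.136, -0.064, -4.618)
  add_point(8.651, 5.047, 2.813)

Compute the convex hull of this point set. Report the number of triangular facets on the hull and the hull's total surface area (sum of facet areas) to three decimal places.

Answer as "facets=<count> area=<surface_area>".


Points on the hull: [0, 1, 4, 5, 6, 7] (6 of 8).

Per-facet area ½‖(b−a)×(c−a)‖:
  f1: (p0, p1, p6) → 48.3951
  f2: (p7, p1, p6) → 24.6486
  f3: (p7, p0, p4) → 39.9197
  f4: (p7, p0, p6) → 34.1873
  f5: (p5, p7, p4) → 140.0283
  f6: (p5, p7, p1) → 33.9960
  f7: (p5, p0, p4) → 91.5856
  f8: (p5, p0, p1) → 34.2704
Σ area = 447.031

Euler characteristic 6−12+8 = 2 ✓

facets=8 area=447.031


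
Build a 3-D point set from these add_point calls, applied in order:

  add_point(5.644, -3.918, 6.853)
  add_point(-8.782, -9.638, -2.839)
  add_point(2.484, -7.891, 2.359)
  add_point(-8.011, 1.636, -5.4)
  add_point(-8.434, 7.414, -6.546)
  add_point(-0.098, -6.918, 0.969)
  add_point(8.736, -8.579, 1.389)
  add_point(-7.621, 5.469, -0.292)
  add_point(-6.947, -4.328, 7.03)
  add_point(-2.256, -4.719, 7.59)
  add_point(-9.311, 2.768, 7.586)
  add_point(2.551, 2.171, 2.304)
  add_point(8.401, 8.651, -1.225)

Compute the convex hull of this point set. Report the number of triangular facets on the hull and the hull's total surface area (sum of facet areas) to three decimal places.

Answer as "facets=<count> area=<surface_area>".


Points on the hull: [0, 1, 2, 3, 4, 6, 8, 9, 10, 12] (10 of 13).

Per-facet area ½‖(b−a)×(c−a)‖:
  f1: (p4, p12, p10) → 129.0103
  f2: (p4, p12, p6) → 154.2491
  f3: (p1, p4, p10) → 112.0798
  f4: (p0, p12, p10) → 123.1962
  f5: (p0, p12, p6) → 59.3261
  f6: (p3, p4, p6) → 48.9119
  f7: (p3, p1, p6) → 104.3281
  f8: (p3, p1, p4) → 4.8081
  f9: (p9, p0, p6) → 28.6231
  f10: (p9, p0, p10) → 32.6213
  f11: (p2, p1, p6) → 23.6540
  f12: (p2, p9, p6) → 16.3158
  f13: (p2, p9, p1) → 47.3698
  f14: (p8, p1, p10) → 37.9027
  f15: (p8, p9, p10) → 16.4347
  f16: (p8, p9, p1) → 26.2326
Σ area = 965.063

Euler: V−E+F = 10−24+16 = 2.

facets=16 area=965.063


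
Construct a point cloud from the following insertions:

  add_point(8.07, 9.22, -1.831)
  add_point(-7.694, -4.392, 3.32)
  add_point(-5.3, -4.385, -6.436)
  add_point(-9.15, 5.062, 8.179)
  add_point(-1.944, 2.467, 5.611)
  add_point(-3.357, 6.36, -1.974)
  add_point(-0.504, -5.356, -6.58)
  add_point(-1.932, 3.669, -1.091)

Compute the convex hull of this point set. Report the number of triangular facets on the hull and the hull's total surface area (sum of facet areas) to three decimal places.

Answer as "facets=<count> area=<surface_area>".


facets=10 area=541.526

Extreme-point indices: [0, 1, 2, 3, 4, 5, 6] — 7 of 8 on the boundary.

Per-facet area ½‖(b−a)×(c−a)‖:
  f1: (p5, p0, p3) → 60.2291
  f2: (p4, p0, p3) → 43.8603
  f3: (p4, p1, p3) → 36.2452
  f4: (p4, p6, p0) → 99.8874
  f5: (p4, p1, p6) → 56.3751
  f6: (p2, p6, p0) → 40.9361
  f7: (p2, p5, p0) → 64.1081
  f8: (p2, p1, p6) → 23.7300
  f9: (p2, p1, p3) → 47.5199
  f10: (p2, p5, p3) → 68.6345
Σ area = 541.526

Euler: V−E+F = 7−15+10 = 2.


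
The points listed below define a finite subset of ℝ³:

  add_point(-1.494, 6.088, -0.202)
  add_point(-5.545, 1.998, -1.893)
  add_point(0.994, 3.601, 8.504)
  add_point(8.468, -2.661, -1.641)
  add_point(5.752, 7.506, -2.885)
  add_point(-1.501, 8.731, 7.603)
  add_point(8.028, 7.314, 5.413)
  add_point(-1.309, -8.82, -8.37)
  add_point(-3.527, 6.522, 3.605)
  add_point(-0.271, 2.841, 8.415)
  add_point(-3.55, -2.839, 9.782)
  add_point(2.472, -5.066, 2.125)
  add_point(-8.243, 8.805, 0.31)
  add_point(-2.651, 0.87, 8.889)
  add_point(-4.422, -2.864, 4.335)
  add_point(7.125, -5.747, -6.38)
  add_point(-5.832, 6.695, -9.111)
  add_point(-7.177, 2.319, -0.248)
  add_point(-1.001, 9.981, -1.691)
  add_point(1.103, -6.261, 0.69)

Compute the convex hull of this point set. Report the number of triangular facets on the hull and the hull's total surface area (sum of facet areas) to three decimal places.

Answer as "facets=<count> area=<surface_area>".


Hull vertices (15/20): indices [2, 3, 4, 5, 6, 7, 10, 11, 12, 14, 15, 16, 17, 18, 19].

Triangle areas on the boundary:
  f1: (p6, p10, p3) → 92.2237
  f2: (p17, p10, p12) → 35.7124
  f3: (p17, p16, p12) → 31.0087
  f4: (p17, p16, p7) → 73.0902
  f5: (p19, p10, p7) → 33.8133
  f6: (p5, p10, p12) → 59.3284
  f7: (p15, p16, p7) → 74.2630
  f8: (p15, p19, p7) → 38.2316
  f9: (p18, p16, p12) → 33.8459
  f10: (p18, p5, p12) → 33.6870
  f11: (p18, p5, p6) → 44.8967
  f12: (p14, p10, p7) → 21.4812
  f13: (p14, p17, p7) → 52.6872
  f14: (p14, p17, p10) → 15.3769
  f15: (p11, p10, p3) → 22.5441
  f16: (p11, p19, p10) → 11.2488
  f17: (p11, p15, p3) → 21.7002
  f18: (p11, p15, p19) → 10.7492
  f19: (p2, p6, p10) → 16.3058
  f20: (p2, p5, p10) → 20.0267
  f21: (p2, p5, p6) → 24.5479
  f22: (p4, p15, p16) → 90.3679
  f23: (p4, p18, p16) → 33.5285
  f24: (p4, p18, p6) → 31.2334
  f25: (p4, p6, p3) → 44.6578
  f26: (p4, p15, p3) → 28.7974
Σ area = 995.354

Euler: V−E+F = 15−39+26 = 2.

facets=26 area=995.354


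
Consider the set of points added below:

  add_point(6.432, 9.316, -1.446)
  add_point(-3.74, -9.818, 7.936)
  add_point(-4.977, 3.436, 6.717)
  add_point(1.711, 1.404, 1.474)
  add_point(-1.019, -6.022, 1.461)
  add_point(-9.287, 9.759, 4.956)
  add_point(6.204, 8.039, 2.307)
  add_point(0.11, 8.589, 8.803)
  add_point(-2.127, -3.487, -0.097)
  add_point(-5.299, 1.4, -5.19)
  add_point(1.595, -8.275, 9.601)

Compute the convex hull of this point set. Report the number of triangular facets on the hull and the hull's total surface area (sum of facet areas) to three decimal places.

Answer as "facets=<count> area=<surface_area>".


facets=12 area=741.380

8 of the 11 inputs are extreme points: [0, 1, 4, 5, 6, 7, 9, 10].

Per-facet area ½‖(b−a)×(c−a)‖:
  f1: (p9, p0, p5) → 96.3718
  f2: (p9, p1, p5) → 117.9204
  f3: (p7, p0, p5) → 60.9072
  f4: (p7, p1, p5) → 95.7873
  f5: (p4, p9, p0) → 78.9658
  f6: (p4, p9, p1) → 31.4123
  f7: (p10, p7, p1) → 48.4105
  f8: (p10, p4, p0) → 73.9743
  f9: (p10, p4, p1) → 22.6417
  f10: (p6, p7, p0) → 12.5236
  f11: (p6, p10, p0) → 27.1293
  f12: (p6, p10, p7) → 75.3360
Σ area = 741.380

Euler: V−E+F = 8−18+12 = 2.


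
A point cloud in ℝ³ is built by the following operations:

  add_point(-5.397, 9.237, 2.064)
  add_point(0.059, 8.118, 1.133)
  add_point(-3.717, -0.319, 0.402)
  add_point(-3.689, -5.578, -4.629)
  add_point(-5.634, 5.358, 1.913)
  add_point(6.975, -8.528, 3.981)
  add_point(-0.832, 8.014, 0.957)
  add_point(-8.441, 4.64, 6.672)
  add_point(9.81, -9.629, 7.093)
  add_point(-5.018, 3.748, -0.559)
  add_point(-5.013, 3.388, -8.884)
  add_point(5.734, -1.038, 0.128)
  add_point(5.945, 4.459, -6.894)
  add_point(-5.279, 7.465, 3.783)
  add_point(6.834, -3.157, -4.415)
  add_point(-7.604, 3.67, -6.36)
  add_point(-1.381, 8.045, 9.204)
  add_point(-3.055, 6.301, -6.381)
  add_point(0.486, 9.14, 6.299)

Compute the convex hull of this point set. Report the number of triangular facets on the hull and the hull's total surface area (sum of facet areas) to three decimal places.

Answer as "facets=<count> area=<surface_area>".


facets=22 area=927.664

13 of the 19 inputs are extreme points: [0, 1, 3, 5, 7, 8, 10, 12, 14, 15, 16, 17, 18].

Per-facet area ½‖(b−a)×(c−a)‖:
  f1: (p16, p8, p7) → 86.3303
  f2: (p3, p8, p7) → 145.6575
  f3: (p0, p16, p7) → 26.7121
  f4: (p15, p3, p7) → 66.5228
  f5: (p15, p3, p10) → 18.0051
  f6: (p15, p0, p7) → 36.9908
  f7: (p5, p3, p8) → 4.7047
  f8: (p14, p12, p10) → 44.9637
  f9: (p14, p3, p10) → 53.9578
  f10: (p14, p5, p3) → 53.6072
  f11: (p14, p12, p8) → 36.8131
  f12: (p14, p5, p8) → 14.3947
  f13: (p18, p0, p16) → 13.1118
  f14: (p18, p16, p8) → 37.8902
  f15: (p18, p12, p8) → 143.9149
  f16: (p17, p12, p10) → 19.0584
  f17: (p17, p15, p10) → 7.7519
  f18: (p17, p15, p0) → 24.2353
  f19: (p1, p18, p12) → 18.1430
  f20: (p1, p18, p0) → 14.8069
  f21: (p1, p17, p12) → 36.9000
  f22: (p1, p17, p0) → 23.1918
Σ area = 927.664

Check V−E+F: 13 − 33 + 22 = 2.


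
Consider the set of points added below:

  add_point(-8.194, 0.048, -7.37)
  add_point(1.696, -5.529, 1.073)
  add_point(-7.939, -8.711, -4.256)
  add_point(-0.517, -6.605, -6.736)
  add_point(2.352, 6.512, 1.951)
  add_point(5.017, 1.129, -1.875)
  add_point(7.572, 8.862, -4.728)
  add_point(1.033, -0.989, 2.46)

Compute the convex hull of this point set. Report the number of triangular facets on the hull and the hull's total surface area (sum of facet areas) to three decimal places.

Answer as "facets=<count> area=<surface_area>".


facets=12 area=492.878

Points on the hull: [0, 1, 2, 3, 4, 5, 6, 7] (8 of 8).

Per-facet area ½‖(b−a)×(c−a)‖:
  f1: (p4, p6, p0) → 68.0043
  f2: (p4, p2, p0) → 70.9319
  f3: (p4, p7, p2) → 39.9734
  f4: (p3, p6, p0) → 87.2040
  f5: (p3, p2, p0) → 35.6724
  f6: (p5, p3, p6) → 34.9465
  f7: (p5, p4, p6) → 28.3083
  f8: (p1, p7, p2) → 26.3592
  f9: (p1, p3, p2) → 33.1734
  f10: (p1, p5, p3) → 32.4853
  f11: (p1, p4, p7) → 8.4268
  f12: (p1, p5, p4) → 27.3932
Σ area = 492.878

Euler characteristic 8−18+12 = 2 ✓


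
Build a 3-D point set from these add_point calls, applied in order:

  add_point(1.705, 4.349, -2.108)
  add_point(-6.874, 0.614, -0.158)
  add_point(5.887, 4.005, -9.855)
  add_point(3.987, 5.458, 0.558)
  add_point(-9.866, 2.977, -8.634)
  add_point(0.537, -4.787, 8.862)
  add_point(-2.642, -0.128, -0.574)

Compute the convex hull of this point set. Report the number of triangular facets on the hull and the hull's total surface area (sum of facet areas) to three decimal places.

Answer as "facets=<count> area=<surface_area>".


Hull vertices (5/7): indices [1, 2, 3, 4, 5].

Triangle areas on the boundary:
  f1: (p5, p2, p4) → 158.8143
  f2: (p3, p2, p4) → 82.0441
  f3: (p3, p5, p2) → 61.4531
  f4: (p1, p5, p4) → 21.7024
  f5: (p1, p3, p4) → 53.6773
  f6: (p1, p3, p5) → 70.3371
Σ area = 448.028

Euler characteristic 5−9+6 = 2 ✓

facets=6 area=448.028


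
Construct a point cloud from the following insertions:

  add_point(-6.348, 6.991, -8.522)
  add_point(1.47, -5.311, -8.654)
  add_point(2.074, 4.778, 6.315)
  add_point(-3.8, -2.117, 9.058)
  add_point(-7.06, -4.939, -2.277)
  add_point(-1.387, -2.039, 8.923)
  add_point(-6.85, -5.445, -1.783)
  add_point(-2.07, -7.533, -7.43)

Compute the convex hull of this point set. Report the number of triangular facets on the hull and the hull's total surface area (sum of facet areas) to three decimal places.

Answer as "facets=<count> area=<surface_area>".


facets=12 area=542.230

8 of the 8 inputs are extreme points: [0, 1, 2, 3, 4, 5, 6, 7].

Triangle areas on the boundary:
  f1: (p1, p0, p2) → 116.8171
  f2: (p3, p0, p4) → 79.8931
  f3: (p3, p0, p2) → 81.3436
  f4: (p7, p0, p4) → 51.3724
  f5: (p7, p1, p0) → 31.7405
  f6: (p5, p1, p2) → 71.1927
  f7: (p5, p3, p2) → 8.6057
  f8: (p5, p7, p1) → 37.4982
  f9: (p5, p7, p3) → 20.8732
  f10: (p6, p3, p4) → 3.7567
  f11: (p6, p7, p4) → 2.8119
  f12: (p6, p7, p3) → 36.3249
Σ area = 542.230

Check V−E+F: 8 − 18 + 12 = 2.


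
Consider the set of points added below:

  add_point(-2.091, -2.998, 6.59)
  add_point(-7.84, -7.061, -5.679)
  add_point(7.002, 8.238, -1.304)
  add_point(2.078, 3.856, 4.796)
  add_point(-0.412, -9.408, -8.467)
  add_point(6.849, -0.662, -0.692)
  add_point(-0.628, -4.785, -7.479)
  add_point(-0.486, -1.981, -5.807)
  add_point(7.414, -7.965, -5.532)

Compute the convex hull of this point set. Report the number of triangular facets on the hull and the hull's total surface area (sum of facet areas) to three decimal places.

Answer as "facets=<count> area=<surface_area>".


facets=14 area=564.511

Extreme-point indices: [0, 1, 2, 3, 4, 5, 6, 7, 8] — 9 of 9 on the boundary.

Triangle areas on the boundary:
  f1: (p6, p2, p8) → 70.4896
  f2: (p3, p2, p1) → 79.5657
  f3: (p3, p0, p1) → 56.1979
  f4: (p4, p6, p1) → 18.0400
  f5: (p4, p6, p8) → 19.6790
  f6: (p4, p0, p1) → 58.5154
  f7: (p4, p0, p8) → 66.7924
  f8: (p7, p2, p1) → 27.9423
  f9: (p7, p6, p1) → 12.5099
  f10: (p7, p6, p2) → 11.6517
  f11: (p5, p0, p8) → 50.3199
  f12: (p5, p3, p0) → 35.1829
  f13: (p5, p2, p8) → 23.9713
  f14: (p5, p3, p2) → 33.6524
Σ area = 564.511

Check V−E+F: 9 − 21 + 14 = 2.


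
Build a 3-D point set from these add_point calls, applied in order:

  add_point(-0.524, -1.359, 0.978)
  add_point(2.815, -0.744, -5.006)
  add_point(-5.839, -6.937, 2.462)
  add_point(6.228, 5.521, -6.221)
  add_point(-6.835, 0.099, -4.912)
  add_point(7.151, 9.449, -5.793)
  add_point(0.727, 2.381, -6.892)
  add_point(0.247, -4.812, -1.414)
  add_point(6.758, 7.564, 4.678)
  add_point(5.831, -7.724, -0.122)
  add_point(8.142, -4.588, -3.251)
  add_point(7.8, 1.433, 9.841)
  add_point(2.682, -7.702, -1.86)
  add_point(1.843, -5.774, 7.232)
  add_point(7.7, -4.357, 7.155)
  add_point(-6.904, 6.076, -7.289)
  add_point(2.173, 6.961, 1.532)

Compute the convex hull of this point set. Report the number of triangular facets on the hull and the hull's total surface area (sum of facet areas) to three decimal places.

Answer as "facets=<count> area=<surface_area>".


facets=24 area=859.831

14 of the 17 inputs are extreme points: [2, 3, 4, 5, 6, 8, 9, 10, 11, 12, 13, 14, 15, 16].

Area of each hull facet:
  f1: (p11, p5, p10) → 99.7810
  f2: (p8, p11, p5) → 28.0760
  f3: (p14, p11, p10) → 29.8639
  f4: (p3, p5, p10) → 11.6549
  f5: (p3, p6, p10) → 32.7226
  f6: (p3, p5, p15) → 26.2440
  f7: (p3, p6, p15) → 22.2704
  f8: (p4, p2, p15) → 13.9764
  f9: (p4, p6, p15) → 24.6284
  f10: (p16, p5, p15) → 57.7209
  f11: (p16, p8, p5) → 25.7184
  f12: (p16, p8, p11) → 20.8787
  f13: (p16, p2, p15) → 94.4282
  f14: (p16, p2, p11) → 89.9099
  f15: (p9, p14, p10) → 20.1868
  f16: (p13, p2, p11) → 29.1486
  f17: (p13, p14, p11) → 18.7500
  f18: (p13, p9, p2) → 39.0132
  f19: (p13, p9, p14) → 23.6224
  f20: (p12, p4, p2) → 48.2465
  f21: (p12, p9, p2) → 14.2709
  f22: (p12, p9, p10) → 8.9423
  f23: (p12, p6, p10) → 34.1050
  f24: (p12, p4, p6) → 45.6711
Σ area = 859.831

Euler characteristic 14−36+24 = 2 ✓


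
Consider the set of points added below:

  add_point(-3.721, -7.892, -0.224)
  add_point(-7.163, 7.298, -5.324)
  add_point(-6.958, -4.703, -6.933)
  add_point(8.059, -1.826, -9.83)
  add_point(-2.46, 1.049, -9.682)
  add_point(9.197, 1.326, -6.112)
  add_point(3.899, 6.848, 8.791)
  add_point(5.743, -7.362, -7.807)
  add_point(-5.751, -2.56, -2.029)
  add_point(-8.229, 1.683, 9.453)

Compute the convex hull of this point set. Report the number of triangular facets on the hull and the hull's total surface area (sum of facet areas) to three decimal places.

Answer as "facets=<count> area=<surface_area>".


facets=14 area=921.966

Hull vertices (9/10): indices [0, 1, 2, 3, 4, 5, 6, 7, 9].

Per-facet area ½‖(b−a)×(c−a)‖:
  f1: (p6, p0, p9) → 94.4582
  f2: (p6, p1, p9) → 101.3105
  f3: (p6, p1, p5) → 130.4202
  f4: (p2, p0, p9) → 57.2508
  f5: (p2, p1, p9) → 93.4494
  f6: (p2, p4, p1) → 34.8992
  f7: (p7, p6, p5) → 74.7016
  f8: (p7, p6, p0) → 114.4679
  f9: (p7, p2, p0) → 47.9424
  f10: (p7, p2, p4) → 45.6617
  f11: (p3, p7, p5) → 14.5508
  f12: (p3, p7, p4) → 34.2539
  f13: (p3, p1, p5) → 43.6029
  f14: (p3, p4, p1) → 34.9961
Σ area = 921.966

Euler characteristic 9−21+14 = 2 ✓


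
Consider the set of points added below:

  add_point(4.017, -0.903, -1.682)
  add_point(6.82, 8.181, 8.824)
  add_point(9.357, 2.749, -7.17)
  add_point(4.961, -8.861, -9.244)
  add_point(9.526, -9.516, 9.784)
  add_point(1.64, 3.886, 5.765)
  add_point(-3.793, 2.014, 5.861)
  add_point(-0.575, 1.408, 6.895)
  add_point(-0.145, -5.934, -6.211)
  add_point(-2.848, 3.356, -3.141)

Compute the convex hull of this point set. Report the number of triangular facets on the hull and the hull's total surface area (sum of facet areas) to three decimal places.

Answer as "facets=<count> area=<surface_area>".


8 of the 10 inputs are extreme points: [1, 2, 3, 4, 6, 7, 8, 9].

Triangle areas on the boundary:
  f1: (p9, p1, p6) → 57.6205
  f2: (p7, p4, p6) → 15.2912
  f3: (p7, p1, p6) → 13.7780
  f4: (p7, p1, p4) → 77.3222
  f5: (p8, p4, p6) → 126.2493
  f6: (p8, p3, p4) → 62.7477
  f7: (p8, p9, p6) → 45.5879
  f8: (p8, p9, p3) → 22.2838
  f9: (p2, p9, p1) → 98.1852
  f10: (p2, p9, p3) → 78.6849
  f11: (p2, p1, p4) → 146.7106
  f12: (p2, p3, p4) → 120.4477
Σ area = 864.909

Check V−E+F: 8 − 18 + 12 = 2.

facets=12 area=864.909


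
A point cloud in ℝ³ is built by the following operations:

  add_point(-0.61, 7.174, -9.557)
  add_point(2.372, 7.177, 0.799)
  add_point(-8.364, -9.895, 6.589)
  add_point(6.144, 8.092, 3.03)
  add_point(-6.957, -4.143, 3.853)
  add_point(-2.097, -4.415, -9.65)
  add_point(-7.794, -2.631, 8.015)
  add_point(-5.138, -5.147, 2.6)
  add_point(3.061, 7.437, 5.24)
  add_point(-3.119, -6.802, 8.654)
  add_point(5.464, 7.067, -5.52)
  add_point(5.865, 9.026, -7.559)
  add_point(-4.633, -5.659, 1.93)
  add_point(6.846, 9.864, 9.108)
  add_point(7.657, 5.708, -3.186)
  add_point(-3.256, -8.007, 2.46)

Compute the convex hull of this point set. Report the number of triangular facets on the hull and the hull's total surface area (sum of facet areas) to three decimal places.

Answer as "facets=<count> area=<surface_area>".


facets=18 area=926.865

11 of the 16 inputs are extreme points: [0, 2, 4, 5, 6, 8, 9, 11, 13, 14, 15].

Triangle areas on the boundary:
  f1: (p9, p13, p14) → 121.7861
  f2: (p6, p9, p2) → 19.1847
  f3: (p6, p9, p13) → 60.1046
  f4: (p4, p5, p2) → 41.7857
  f5: (p4, p0, p5) → 83.8444
  f6: (p4, p6, p2) → 14.5705
  f7: (p4, p6, p0) → 35.8264
  f8: (p11, p13, p14) → 32.2249
  f9: (p11, p0, p13) → 54.9830
  f10: (p11, p5, p14) → 44.2566
  f11: (p11, p0, p5) → 37.9437
  f12: (p15, p5, p14) → 96.9299
  f13: (p15, p9, p14) → 57.4894
  f14: (p15, p5, p2) → 29.9287
  f15: (p15, p9, p2) → 18.3697
  f16: (p8, p0, p13) → 27.5143
  f17: (p8, p6, p13) → 35.2848
  f18: (p8, p6, p0) → 114.8374
Σ area = 926.865

Euler characteristic 11−27+18 = 2 ✓


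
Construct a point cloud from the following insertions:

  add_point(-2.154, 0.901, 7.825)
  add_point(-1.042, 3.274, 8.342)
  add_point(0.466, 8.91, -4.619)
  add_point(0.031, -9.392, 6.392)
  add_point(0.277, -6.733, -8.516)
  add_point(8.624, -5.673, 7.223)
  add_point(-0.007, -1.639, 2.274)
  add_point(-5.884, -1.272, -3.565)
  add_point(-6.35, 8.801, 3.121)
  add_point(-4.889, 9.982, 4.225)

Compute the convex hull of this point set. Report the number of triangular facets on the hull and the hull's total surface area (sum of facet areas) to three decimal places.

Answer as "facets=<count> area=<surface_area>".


facets=14 area=745.312

Extreme-point indices: [0, 1, 2, 3, 4, 5, 7, 8, 9] — 9 of 10 on the boundary.

Triangle areas on the boundary:
  f1: (p4, p3, p5) → 71.1830
  f2: (p2, p4, p5) → 138.2662
  f3: (p1, p3, p5) → 57.1241
  f4: (p7, p3, p8) → 85.0928
  f5: (p7, p4, p3) → 66.0925
  f6: (p7, p2, p8) → 56.2908
  f7: (p7, p2, p4) → 57.5878
  f8: (p0, p3, p8) → 33.5649
  f9: (p0, p1, p3) → 8.4807
  f10: (p9, p2, p5) → 103.9901
  f11: (p9, p1, p5) → 34.7718
  f12: (p9, p2, p8) → 11.2106
  f13: (p9, p0, p8) → 10.9660
  f14: (p9, p0, p1) → 10.6901
Σ area = 745.312

Check V−E+F: 9 − 21 + 14 = 2.


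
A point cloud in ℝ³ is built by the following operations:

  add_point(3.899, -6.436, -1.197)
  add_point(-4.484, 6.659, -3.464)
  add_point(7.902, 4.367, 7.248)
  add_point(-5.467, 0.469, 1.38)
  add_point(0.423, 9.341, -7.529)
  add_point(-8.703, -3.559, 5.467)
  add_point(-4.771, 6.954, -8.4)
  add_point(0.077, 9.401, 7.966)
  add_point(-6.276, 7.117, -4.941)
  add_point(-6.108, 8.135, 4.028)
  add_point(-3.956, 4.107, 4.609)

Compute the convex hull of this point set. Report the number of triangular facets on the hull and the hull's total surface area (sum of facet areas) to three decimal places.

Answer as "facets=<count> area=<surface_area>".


8 of the 11 inputs are extreme points: [0, 2, 4, 5, 6, 7, 8, 9].

Triangle areas on the boundary:
  f1: (p0, p2, p5) → 102.2163
  f2: (p6, p0, p5) → 117.0837
  f3: (p7, p2, p5) → 73.9625
  f4: (p9, p7, p5) → 43.0818
  f5: (p4, p7, p2) → 71.9725
  f6: (p4, p0, p2) → 112.7133
  f7: (p4, p6, p0) → 49.6693
  f8: (p4, p9, p7) → 49.5579
  f9: (p8, p6, p5) → 21.3058
  f10: (p8, p9, p5) → 54.4597
  f11: (p8, p4, p6) → 10.6906
  f12: (p8, p4, p9) → 32.4574
Σ area = 739.171

Euler: V−E+F = 8−18+12 = 2.

facets=12 area=739.171


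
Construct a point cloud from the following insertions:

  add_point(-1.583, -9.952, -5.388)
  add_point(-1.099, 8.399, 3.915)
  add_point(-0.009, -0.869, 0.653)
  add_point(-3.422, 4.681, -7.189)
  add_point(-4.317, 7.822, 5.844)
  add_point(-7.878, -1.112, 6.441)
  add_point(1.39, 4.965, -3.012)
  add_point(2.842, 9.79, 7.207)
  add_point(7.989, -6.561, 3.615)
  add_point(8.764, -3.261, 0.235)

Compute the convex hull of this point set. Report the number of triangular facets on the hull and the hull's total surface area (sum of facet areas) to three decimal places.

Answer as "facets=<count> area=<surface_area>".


Extreme-point indices: [0, 1, 3, 4, 5, 6, 7, 8, 9] — 9 of 10 on the boundary.

Triangle areas on the boundary:
  f1: (p0, p3, p5) → 103.1697
  f2: (p0, p3, p9) → 94.5635
  f3: (p8, p7, p5) → 118.3798
  f4: (p8, p7, p9) → 37.4105
  f5: (p8, p0, p5) → 102.0450
  f6: (p8, p0, p9) → 31.9400
  f7: (p4, p7, p5) → 29.6013
  f8: (p4, p3, p5) → 64.1683
  f9: (p6, p7, p9) → 65.5635
  f10: (p6, p3, p9) → 28.3381
  f11: (p6, p3, p7) → 25.8655
  f12: (p1, p3, p7) → 19.0060
  f13: (p1, p4, p7) → 9.4464
  f14: (p1, p4, p3) → 21.8770
Σ area = 751.375

Euler characteristic 9−21+14 = 2 ✓

facets=14 area=751.375


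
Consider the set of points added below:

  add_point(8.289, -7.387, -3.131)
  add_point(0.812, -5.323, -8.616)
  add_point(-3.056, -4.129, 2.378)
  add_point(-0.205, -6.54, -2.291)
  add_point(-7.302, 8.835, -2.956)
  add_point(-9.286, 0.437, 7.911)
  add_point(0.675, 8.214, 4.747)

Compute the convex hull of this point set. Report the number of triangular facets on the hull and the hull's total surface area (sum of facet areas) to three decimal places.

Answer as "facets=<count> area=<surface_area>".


facets=10 area=607.144

Extreme-point indices: [0, 1, 2, 3, 4, 5, 6] — 7 of 7 on the boundary.

Facet areas (half cross-product norm):
  f1: (p1, p4, p5) → 118.0444
  f2: (p1, p4, p0) → 76.5849
  f3: (p6, p0, p5) → 123.7498
  f4: (p6, p4, p5) → 67.8403
  f5: (p6, p4, p0) → 105.7538
  f6: (p3, p1, p5) → 37.8864
  f7: (p3, p1, p0) → 27.2092
  f8: (p2, p0, p5) → 21.5218
  f9: (p2, p3, p5) → 7.8248
  f10: (p2, p3, p0) → 20.7281
Σ area = 607.144

Euler: V−E+F = 7−15+10 = 2.


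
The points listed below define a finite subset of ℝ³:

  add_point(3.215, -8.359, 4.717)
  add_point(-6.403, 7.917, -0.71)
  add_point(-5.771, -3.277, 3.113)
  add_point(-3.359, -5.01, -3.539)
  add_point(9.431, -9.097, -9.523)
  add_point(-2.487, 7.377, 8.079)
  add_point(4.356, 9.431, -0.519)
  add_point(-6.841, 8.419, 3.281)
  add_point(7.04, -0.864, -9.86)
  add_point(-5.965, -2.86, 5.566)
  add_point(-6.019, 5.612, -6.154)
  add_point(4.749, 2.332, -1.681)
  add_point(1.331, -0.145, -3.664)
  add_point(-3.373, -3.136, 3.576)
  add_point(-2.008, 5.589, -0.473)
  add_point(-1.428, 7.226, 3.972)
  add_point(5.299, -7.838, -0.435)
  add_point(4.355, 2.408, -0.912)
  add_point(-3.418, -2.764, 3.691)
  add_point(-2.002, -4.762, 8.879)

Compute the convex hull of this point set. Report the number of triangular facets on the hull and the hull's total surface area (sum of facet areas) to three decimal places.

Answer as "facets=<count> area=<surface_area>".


facets=20 area=941.810

Extreme-point indices: [0, 1, 2, 3, 4, 5, 6, 7, 8, 9, 10, 19] — 12 of 20 on the boundary.

Per-facet area ½‖(b−a)×(c−a)‖:
  f1: (p5, p6, p7) → 36.0445
  f2: (p0, p6, p4) → 140.3832
  f3: (p0, p5, p6) → 93.7466
  f4: (p0, p5, p19) → 40.8735
  f5: (p1, p6, p7) → 21.9266
  f6: (p1, p10, p7) → 3.2866
  f7: (p1, p10, p6) → 32.1883
  f8: (p8, p6, p4) → 41.8519
  f9: (p8, p10, p4) → 49.2808
  f10: (p8, p10, p6) → 81.7842
  f11: (p3, p10, p4) → 76.7638
  f12: (p3, p0, p4) → 77.7063
  f13: (p2, p3, p0) → 36.7423
  f14: (p2, p3, p10) → 40.8380
  f15: (p9, p0, p19) → 19.7045
  f16: (p9, p2, p0) → 13.0369
  f17: (p9, p5, p7) → 35.4699
  f18: (p9, p5, p19) → 30.5209
  f19: (p9, p10, p7) → 56.7455
  f20: (p9, p2, p10) → 12.9162
Σ area = 941.810

Euler characteristic 12−30+20 = 2 ✓


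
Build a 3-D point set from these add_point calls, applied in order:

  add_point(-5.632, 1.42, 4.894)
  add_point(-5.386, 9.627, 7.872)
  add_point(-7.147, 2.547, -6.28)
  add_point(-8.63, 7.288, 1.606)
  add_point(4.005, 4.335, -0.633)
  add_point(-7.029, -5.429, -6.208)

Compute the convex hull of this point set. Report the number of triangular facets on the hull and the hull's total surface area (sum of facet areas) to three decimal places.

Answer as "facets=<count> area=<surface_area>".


6 of the 6 inputs are extreme points: [0, 1, 2, 3, 4, 5].

Facet areas (half cross-product norm):
  f1: (p1, p4, p3) → 47.9016
  f2: (p2, p4, p3) → 55.9482
  f3: (p2, p5, p3) → 32.1223
  f4: (p2, p5, p4) → 49.9742
  f5: (p0, p5, p3) → 48.3062
  f6: (p0, p1, p3) → 26.0820
  f7: (p0, p5, p4) → 74.0347
  f8: (p0, p1, p4) → 49.9159
Σ area = 384.285

Euler: V−E+F = 6−12+8 = 2.

facets=8 area=384.285


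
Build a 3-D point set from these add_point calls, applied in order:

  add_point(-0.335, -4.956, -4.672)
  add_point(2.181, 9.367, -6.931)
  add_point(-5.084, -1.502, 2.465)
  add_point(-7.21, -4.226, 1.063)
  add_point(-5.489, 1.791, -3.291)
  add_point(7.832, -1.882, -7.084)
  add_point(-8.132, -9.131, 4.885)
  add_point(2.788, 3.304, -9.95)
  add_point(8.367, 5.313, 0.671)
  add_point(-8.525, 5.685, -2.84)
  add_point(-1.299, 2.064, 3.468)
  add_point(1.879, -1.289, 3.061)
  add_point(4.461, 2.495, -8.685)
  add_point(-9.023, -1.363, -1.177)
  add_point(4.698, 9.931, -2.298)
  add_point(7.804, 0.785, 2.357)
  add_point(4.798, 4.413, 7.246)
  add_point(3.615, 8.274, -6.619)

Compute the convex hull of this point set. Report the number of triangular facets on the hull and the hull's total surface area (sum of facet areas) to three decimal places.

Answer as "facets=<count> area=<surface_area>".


facets=22 area=822.329

Points on the hull: [0, 1, 5, 6, 7, 8, 9, 12, 13, 14, 15, 16, 17] (13 of 18).

Facet areas (half cross-product norm):
  f1: (p0, p6, p13) → 49.0878
  f2: (p0, p7, p13) → 50.9782
  f3: (p0, p5, p6) → 31.5652
  f4: (p0, p5, p7) → 34.0103
  f5: (p12, p5, p7) → 3.2259
  f6: (p9, p6, p13) → 15.9035
  f7: (p9, p16, p6) → 130.4318
  f8: (p9, p7, p13) → 49.2568
  f9: (p15, p5, p6) → 92.8930
  f10: (p15, p16, p6) → 63.1372
  f11: (p15, p5, p8) → 23.7830
  f12: (p15, p16, p8) → 16.1918
  f13: (p14, p16, p8) → 24.3089
  f14: (p14, p9, p16) → 76.1451
  f15: (p1, p9, p7) → 40.8933
  f16: (p1, p14, p9) → 31.5168
  f17: (p17, p12, p7) → 6.7430
  f18: (p17, p1, p7) → 5.2883
  f19: (p17, p12, p5) → 12.7756
  f20: (p17, p1, p14) → 4.3142
  f21: (p17, p5, p8) → 44.8691
  f22: (p17, p14, p8) → 15.0102
Σ area = 822.329

Euler: V−E+F = 13−33+22 = 2.


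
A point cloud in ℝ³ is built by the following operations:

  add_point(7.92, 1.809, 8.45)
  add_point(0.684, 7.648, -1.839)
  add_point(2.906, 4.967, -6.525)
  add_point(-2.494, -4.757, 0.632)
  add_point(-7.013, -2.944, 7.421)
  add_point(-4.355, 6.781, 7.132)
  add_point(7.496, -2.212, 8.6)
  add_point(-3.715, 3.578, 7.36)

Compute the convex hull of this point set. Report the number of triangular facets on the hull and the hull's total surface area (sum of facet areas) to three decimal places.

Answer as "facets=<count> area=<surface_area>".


8 of the 8 inputs are extreme points: [0, 1, 2, 3, 4, 5, 6, 7].

Facet areas (half cross-product norm):
  f1: (p5, p1, p4) → 50.6207
  f2: (p5, p1, p0) → 64.7999
  f3: (p6, p0, p4) → 29.1471
  f4: (p6, p3, p4) → 54.0035
  f5: (p2, p1, p4) → 43.9756
  f6: (p2, p3, p4) → 47.8163
  f7: (p2, p6, p3) → 85.4828
  f8: (p2, p1, p0) → 39.6334
  f9: (p2, p6, p0) → 31.9439
  f10: (p7, p0, p4) → 41.0649
  f11: (p7, p5, p4) → 7.4076
  f12: (p7, p5, p0) → 18.1596
Σ area = 514.055

Euler characteristic 8−18+12 = 2 ✓

facets=12 area=514.055


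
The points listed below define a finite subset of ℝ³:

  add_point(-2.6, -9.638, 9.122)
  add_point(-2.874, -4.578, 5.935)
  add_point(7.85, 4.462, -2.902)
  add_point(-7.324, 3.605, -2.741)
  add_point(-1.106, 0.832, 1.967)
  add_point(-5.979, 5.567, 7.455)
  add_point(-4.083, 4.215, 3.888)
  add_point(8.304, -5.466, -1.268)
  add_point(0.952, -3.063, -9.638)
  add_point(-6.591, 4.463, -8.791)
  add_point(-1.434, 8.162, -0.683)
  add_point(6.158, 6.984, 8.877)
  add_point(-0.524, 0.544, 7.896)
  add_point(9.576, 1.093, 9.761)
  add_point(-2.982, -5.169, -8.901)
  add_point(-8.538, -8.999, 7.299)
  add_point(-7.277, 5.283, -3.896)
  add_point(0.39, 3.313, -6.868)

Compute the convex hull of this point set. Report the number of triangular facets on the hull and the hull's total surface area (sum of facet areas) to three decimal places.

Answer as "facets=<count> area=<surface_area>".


facets=22 area=1147.428

Hull vertices (13/18): indices [0, 2, 5, 7, 8, 9, 10, 11, 13, 14, 15, 16, 17].

Area of each hull facet:
  f1: (p14, p9, p15) → 89.9461
  f2: (p14, p9, p8) → 23.0667
  f3: (p14, p7, p8) → 24.2058
  f4: (p17, p9, p8) → 25.3949
  f5: (p11, p5, p10) → 54.6206
  f6: (p16, p9, p10) → 16.7784
  f7: (p16, p5, p10) → 34.9160
  f8: (p16, p9, p15) → 39.9214
  f9: (p16, p5, p15) → 84.3871
  f10: (p0, p14, p15) → 54.7894
  f11: (p0, p14, p7) → 104.3510
  f12: (p0, p7, p13) → 93.8520
  f13: (p0, p5, p15) → 46.0732
  f14: (p0, p11, p13) → 54.7753
  f15: (p0, p11, p5) → 95.7334
  f16: (p2, p7, p8) → 53.6308
  f17: (p2, p17, p8) → 28.8833
  f18: (p2, p7, p13) → 60.6287
  f19: (p2, p11, p13) → 41.4571
  f20: (p2, p11, p10) → 56.7647
  f21: (p2, p9, p10) → 52.0789
  f22: (p2, p17, p9) → 11.1735
Σ area = 1147.428

Euler characteristic 13−33+22 = 2 ✓
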